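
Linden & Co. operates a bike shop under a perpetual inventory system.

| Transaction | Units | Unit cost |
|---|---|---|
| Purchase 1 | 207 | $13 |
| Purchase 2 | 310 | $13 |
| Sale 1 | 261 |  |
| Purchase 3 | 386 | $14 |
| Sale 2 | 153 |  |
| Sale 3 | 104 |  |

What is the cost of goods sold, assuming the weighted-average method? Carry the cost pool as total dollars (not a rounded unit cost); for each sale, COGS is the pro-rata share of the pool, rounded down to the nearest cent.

COGS = $6,888.51

After Purchase 1: 207 on hand, pool $2,691.00 (≈ $13.0000 each)
After Purchase 2: 517 on hand, pool $6,721.00 (≈ $13.0000 each)
Sale 1, sell 261: 261/517 × $6,721.00 → $3,393.00
After Purchase 3: 642 on hand, pool $8,732.00 (≈ $13.6012 each)
Sale 2, sell 153: 153/642 × $8,732.00 → $2,080.99
Sale 3, sell 104: 104/489 × $6,651.01 → $1,414.52
Total COGS = $3,393.00 + $2,080.99 + $1,414.52 = $6,888.51
Ending inventory (cost pool remaining) = $5,236.49
Check: goods available $12,125.00 = COGS $6,888.51 + ending $5,236.49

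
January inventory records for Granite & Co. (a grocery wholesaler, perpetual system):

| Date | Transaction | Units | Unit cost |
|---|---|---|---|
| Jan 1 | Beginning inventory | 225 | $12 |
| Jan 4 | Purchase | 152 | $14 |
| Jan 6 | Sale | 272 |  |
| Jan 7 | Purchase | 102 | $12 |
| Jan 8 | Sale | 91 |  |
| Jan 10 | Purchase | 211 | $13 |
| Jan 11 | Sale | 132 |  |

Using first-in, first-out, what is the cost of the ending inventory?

Jan 6, 272 sold [FIFO — oldest first]: 225 @ $12 + 47 @ $14 = $3,358
Jan 8, 91 sold [FIFO — oldest first]: 91 @ $14 = $1,274
Jan 11, 132 sold [FIFO — oldest first]: 14 @ $14 + 102 @ $12 + 16 @ $13 = $1,628
Total COGS = $3,358 + $1,274 + $1,628 = $6,260
Ending inventory: 195 @ $13 = $2,535

Ending inventory = $2,535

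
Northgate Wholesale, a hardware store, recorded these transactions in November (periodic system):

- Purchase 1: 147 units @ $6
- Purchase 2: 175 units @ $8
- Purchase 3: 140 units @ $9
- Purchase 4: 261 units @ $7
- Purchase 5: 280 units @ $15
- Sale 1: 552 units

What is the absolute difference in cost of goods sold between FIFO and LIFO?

FIFO COGS: 147 @ $6 + 175 @ $8 + 140 @ $9 + 90 @ $7 = $4,172
LIFO COGS: 280 @ $15 + 261 @ $7 + 11 @ $9 = $6,126
Difference = |$4,172 − $6,126| = $1,954

$1,954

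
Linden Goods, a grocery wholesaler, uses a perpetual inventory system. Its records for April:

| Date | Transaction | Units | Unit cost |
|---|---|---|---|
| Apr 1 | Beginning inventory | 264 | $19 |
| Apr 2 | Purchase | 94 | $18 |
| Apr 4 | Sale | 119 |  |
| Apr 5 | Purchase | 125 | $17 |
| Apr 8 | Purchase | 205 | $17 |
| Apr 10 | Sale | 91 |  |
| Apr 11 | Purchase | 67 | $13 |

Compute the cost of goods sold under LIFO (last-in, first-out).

Apr 4, 119 sold [LIFO — newest first]: 94 @ $18 + 25 @ $19 = $2,167
Apr 10, 91 sold [LIFO — newest first]: 91 @ $17 = $1,547
Total COGS = $2,167 + $1,547 = $3,714
Ending inventory: 239 @ $19 + 125 @ $17 + 114 @ $17 + 67 @ $13 = $9,475
Check: goods available $13,189 = COGS $3,714 + ending $9,475

COGS = $3,714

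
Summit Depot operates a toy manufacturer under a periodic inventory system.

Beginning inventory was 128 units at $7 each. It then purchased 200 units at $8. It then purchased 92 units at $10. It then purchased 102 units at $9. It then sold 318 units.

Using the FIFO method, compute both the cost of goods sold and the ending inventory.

COGS = $2,416; ending inventory = $1,918

Sale 1 (318) [FIFO — oldest first]: 128 @ $7 + 190 @ $8 = $2,416
Ending inventory: 10 @ $8 + 92 @ $10 + 102 @ $9 = $1,918
Check: goods available $4,334 = COGS $2,416 + ending $1,918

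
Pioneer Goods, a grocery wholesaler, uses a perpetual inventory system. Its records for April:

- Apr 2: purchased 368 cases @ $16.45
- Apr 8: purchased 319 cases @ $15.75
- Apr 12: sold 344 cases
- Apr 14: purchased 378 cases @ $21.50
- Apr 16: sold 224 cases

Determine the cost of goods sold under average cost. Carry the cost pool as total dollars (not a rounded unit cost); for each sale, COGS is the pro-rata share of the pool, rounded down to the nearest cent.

COGS = $9,790.20

After Apr 2: 368 on hand, pool $6,053.60 (≈ $16.4500 each)
After Apr 8: 687 on hand, pool $11,077.85 (≈ $16.1250 each)
Apr 12, sell 344: 344/687 × $11,077.85 → $5,546.98
After Apr 14: 721 on hand, pool $13,657.87 (≈ $18.9430 each)
Apr 16, sell 224: 224/721 × $13,657.87 → $4,243.22
Total COGS = $5,546.98 + $4,243.22 = $9,790.20
Ending inventory (cost pool remaining) = $9,414.65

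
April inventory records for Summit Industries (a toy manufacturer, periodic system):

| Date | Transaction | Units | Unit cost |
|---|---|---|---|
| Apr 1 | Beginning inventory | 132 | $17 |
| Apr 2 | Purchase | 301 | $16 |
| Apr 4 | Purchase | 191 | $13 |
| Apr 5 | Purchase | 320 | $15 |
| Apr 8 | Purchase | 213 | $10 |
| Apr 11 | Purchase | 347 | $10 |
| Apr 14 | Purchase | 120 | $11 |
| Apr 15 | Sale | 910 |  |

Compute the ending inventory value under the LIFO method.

Apr 15, 910 sold [LIFO — newest first]: 120 @ $11 + 347 @ $10 + 213 @ $10 + 230 @ $15 = $10,370
Ending inventory: 132 @ $17 + 301 @ $16 + 191 @ $13 + 90 @ $15 = $10,893
Check: goods available $21,263 = COGS $10,370 + ending $10,893

Ending inventory = $10,893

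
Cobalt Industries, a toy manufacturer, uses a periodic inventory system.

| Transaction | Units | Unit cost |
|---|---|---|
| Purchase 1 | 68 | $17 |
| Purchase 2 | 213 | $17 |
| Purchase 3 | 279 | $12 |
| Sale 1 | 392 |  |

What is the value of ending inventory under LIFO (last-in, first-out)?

Sale 1 (392) [LIFO — newest first]: 279 @ $12 + 113 @ $17 = $5,269
Ending inventory: 68 @ $17 + 100 @ $17 = $2,856

Ending inventory = $2,856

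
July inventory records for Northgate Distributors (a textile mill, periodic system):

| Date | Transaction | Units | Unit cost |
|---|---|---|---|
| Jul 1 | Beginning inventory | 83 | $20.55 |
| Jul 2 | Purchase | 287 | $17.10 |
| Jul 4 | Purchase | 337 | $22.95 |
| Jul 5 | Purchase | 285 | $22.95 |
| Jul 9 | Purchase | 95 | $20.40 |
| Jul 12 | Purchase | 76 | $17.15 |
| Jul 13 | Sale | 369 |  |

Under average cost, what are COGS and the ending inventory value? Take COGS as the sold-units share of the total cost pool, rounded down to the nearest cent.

COGS = $7,655.92; ending inventory = $16,473.73

Jul 13, sell 369: 369/1163 × $24,129.65 → $7,655.92
Ending inventory (cost pool remaining) = $16,473.73
Check: goods available $24,129.65 = COGS $7,655.92 + ending $16,473.73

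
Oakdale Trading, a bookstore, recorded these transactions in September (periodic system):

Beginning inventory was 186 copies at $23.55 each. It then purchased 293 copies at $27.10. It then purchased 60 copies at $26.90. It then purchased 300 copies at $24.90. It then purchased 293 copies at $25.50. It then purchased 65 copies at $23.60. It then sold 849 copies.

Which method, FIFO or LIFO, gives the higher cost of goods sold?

FIFO COGS: 186 @ $23.55 + 293 @ $27.10 + 60 @ $26.90 + 300 @ $24.90 + 10 @ $25.50 = $21,659.60
LIFO COGS: 65 @ $23.60 + 293 @ $25.50 + 300 @ $24.90 + 60 @ $26.90 + 131 @ $27.10 = $21,639.60

FIFO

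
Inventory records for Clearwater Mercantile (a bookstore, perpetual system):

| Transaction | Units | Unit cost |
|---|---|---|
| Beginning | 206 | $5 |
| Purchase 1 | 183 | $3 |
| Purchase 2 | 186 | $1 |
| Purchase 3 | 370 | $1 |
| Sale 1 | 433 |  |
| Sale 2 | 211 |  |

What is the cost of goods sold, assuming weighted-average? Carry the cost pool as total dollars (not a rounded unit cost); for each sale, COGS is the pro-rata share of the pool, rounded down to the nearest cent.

After Beginning: 206 on hand, pool $1,030.00 (≈ $5.0000 each)
After Purchase 1: 389 on hand, pool $1,579.00 (≈ $4.0591 each)
After Purchase 2: 575 on hand, pool $1,765.00 (≈ $3.0696 each)
After Purchase 3: 945 on hand, pool $2,135.00 (≈ $2.2593 each)
Sale 1, sell 433: 433/945 × $2,135.00 → $978.25
Sale 2, sell 211: 211/512 × $1,156.75 → $476.70
Total COGS = $978.25 + $476.70 = $1,454.95
Ending inventory (cost pool remaining) = $680.05
Check: goods available $2,135.00 = COGS $1,454.95 + ending $680.05

COGS = $1,454.95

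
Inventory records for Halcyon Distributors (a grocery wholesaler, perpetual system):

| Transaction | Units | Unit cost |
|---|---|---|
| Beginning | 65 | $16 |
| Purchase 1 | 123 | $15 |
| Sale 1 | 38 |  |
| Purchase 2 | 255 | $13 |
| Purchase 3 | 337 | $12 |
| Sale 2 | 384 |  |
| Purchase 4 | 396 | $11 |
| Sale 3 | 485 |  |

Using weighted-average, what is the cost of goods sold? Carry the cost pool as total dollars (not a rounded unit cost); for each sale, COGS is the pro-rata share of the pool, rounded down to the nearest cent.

After Beginning: 65 on hand, pool $1,040.00 (≈ $16.0000 each)
After Purchase 1: 188 on hand, pool $2,885.00 (≈ $15.3457 each)
Sale 1, sell 38: 38/188 × $2,885.00 → $583.13
After Purchase 2: 405 on hand, pool $5,616.87 (≈ $13.8688 each)
After Purchase 3: 742 on hand, pool $9,660.87 (≈ $13.0200 each)
Sale 2, sell 384: 384/742 × $9,660.87 → $4,999.69
After Purchase 4: 754 on hand, pool $9,017.18 (≈ $11.9591 each)
Sale 3, sell 485: 485/754 × $9,017.18 → $5,800.17
Total COGS = $583.13 + $4,999.69 + $5,800.17 = $11,382.99
Ending inventory (cost pool remaining) = $3,217.01

COGS = $11,382.99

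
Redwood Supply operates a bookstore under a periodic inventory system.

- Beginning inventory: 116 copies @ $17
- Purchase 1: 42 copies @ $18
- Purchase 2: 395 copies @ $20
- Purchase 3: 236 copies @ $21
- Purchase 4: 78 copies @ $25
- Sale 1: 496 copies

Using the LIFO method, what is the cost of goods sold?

Sale 1 (496) [LIFO — newest first]: 78 @ $25 + 236 @ $21 + 182 @ $20 = $10,546
Ending inventory: 116 @ $17 + 42 @ $18 + 213 @ $20 = $6,988

COGS = $10,546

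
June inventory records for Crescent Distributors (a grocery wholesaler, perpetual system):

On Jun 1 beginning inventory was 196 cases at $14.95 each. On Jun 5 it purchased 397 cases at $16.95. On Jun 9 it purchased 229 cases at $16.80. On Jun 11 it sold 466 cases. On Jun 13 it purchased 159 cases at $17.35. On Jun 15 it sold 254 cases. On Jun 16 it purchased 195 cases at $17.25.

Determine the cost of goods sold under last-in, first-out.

Jun 11, 466 sold [LIFO — newest first]: 229 @ $16.80 + 237 @ $16.95 = $7,864.35
Jun 15, 254 sold [LIFO — newest first]: 159 @ $17.35 + 95 @ $16.95 = $4,368.90
Total COGS = $7,864.35 + $4,368.90 = $12,233.25
Ending inventory: 196 @ $14.95 + 65 @ $16.95 + 195 @ $17.25 = $7,395.70

COGS = $12,233.25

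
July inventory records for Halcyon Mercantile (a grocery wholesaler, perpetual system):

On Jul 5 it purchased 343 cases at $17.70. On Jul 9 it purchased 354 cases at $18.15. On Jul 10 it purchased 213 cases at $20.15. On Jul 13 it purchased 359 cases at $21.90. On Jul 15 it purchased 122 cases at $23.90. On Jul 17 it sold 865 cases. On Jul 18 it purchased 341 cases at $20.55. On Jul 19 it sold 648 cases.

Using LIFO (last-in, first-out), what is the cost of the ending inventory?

Jul 17, 865 sold [LIFO — newest first]: 122 @ $23.90 + 359 @ $21.90 + 213 @ $20.15 + 171 @ $18.15 = $18,173.50
Jul 19, 648 sold [LIFO — newest first]: 341 @ $20.55 + 183 @ $18.15 + 124 @ $17.70 = $12,523.80
Total COGS = $18,173.50 + $12,523.80 = $30,697.30
Ending inventory: 219 @ $17.70 = $3,876.30
Check: goods available $34,573.60 = COGS $30,697.30 + ending $3,876.30

Ending inventory = $3,876.30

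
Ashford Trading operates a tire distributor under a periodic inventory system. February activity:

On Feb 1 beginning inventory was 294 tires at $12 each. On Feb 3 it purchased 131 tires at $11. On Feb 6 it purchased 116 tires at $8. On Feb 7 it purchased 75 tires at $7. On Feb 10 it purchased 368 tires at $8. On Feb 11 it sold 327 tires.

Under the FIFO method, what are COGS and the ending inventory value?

COGS = $3,891; ending inventory = $5,475

Feb 11, 327 sold [FIFO — oldest first]: 294 @ $12 + 33 @ $11 = $3,891
Ending inventory: 98 @ $11 + 116 @ $8 + 75 @ $7 + 368 @ $8 = $5,475
Check: goods available $9,366 = COGS $3,891 + ending $5,475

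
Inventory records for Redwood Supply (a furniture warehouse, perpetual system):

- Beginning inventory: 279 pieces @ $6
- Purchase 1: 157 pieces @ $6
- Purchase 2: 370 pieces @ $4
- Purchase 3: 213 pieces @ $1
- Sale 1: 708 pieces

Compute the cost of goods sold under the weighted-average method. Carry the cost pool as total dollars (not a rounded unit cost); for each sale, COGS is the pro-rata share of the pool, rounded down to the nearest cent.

After Beginning: 279 on hand, pool $1,674.00 (≈ $6.0000 each)
After Purchase 1: 436 on hand, pool $2,616.00 (≈ $6.0000 each)
After Purchase 2: 806 on hand, pool $4,096.00 (≈ $5.0819 each)
After Purchase 3: 1019 on hand, pool $4,309.00 (≈ $4.2287 each)
Sale 1, sell 708: 708/1019 × $4,309.00 → $2,993.88
Ending inventory (cost pool remaining) = $1,315.12

COGS = $2,993.88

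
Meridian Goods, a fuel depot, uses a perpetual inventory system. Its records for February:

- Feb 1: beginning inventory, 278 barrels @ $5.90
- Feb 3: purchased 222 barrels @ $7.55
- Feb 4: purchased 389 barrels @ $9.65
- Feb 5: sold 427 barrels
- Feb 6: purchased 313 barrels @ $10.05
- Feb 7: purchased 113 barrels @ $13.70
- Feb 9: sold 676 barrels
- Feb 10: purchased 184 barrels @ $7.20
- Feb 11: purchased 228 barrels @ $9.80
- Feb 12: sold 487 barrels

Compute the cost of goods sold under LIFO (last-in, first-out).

COGS = $14,514.80

Feb 5, 427 sold [LIFO — newest first]: 389 @ $9.65 + 38 @ $7.55 = $4,040.75
Feb 9, 676 sold [LIFO — newest first]: 113 @ $13.70 + 313 @ $10.05 + 184 @ $7.55 + 66 @ $5.90 = $6,472.35
Feb 12, 487 sold [LIFO — newest first]: 228 @ $9.80 + 184 @ $7.20 + 75 @ $5.90 = $4,001.70
Total COGS = $4,040.75 + $6,472.35 + $4,001.70 = $14,514.80
Ending inventory: 137 @ $5.90 = $808.30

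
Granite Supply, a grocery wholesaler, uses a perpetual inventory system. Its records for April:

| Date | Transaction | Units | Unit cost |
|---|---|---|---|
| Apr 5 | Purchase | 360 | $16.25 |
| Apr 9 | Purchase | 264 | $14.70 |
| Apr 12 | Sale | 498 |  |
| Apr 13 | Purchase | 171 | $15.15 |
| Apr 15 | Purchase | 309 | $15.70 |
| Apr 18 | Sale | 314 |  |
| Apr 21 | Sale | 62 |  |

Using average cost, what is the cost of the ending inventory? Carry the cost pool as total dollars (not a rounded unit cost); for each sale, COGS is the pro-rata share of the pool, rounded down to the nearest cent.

Ending inventory = $3,570.26

After Apr 5: 360 on hand, pool $5,850.00 (≈ $16.2500 each)
After Apr 9: 624 on hand, pool $9,730.80 (≈ $15.5942 each)
Apr 12, sell 498: 498/624 × $9,730.80 → $7,765.92
After Apr 13: 297 on hand, pool $4,555.53 (≈ $15.3385 each)
After Apr 15: 606 on hand, pool $9,406.83 (≈ $15.5228 each)
Apr 18, sell 314: 314/606 × $9,406.83 → $4,874.16
Apr 21, sell 62: 62/292 × $4,532.67 → $962.41
Total COGS = $7,765.92 + $4,874.16 + $962.41 = $13,602.49
Ending inventory (cost pool remaining) = $3,570.26
Check: goods available $17,172.75 = COGS $13,602.49 + ending $3,570.26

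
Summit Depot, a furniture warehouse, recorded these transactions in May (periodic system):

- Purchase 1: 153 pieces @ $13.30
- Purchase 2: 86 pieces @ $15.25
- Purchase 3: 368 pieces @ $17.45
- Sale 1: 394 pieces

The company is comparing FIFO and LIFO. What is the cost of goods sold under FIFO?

COGS = $6,051.15

FIFO COGS: 153 @ $13.30 + 86 @ $15.25 + 155 @ $17.45 = $6,051.15
LIFO COGS: 368 @ $17.45 + 26 @ $15.25 = $6,818.10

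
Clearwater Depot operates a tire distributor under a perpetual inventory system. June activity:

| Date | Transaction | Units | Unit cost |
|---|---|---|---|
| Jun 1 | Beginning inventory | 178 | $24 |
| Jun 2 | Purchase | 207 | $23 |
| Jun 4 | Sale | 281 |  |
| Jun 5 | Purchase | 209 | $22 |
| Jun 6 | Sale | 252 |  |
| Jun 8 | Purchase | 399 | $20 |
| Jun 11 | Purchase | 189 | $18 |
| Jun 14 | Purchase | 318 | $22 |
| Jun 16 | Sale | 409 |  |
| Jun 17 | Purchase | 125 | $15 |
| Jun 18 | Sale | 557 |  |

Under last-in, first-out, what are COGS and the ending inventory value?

Jun 4, 281 sold [LIFO — newest first]: 207 @ $23 + 74 @ $24 = $6,537
Jun 6, 252 sold [LIFO — newest first]: 209 @ $22 + 43 @ $24 = $5,630
Jun 16, 409 sold [LIFO — newest first]: 318 @ $22 + 91 @ $18 = $8,634
Jun 18, 557 sold [LIFO — newest first]: 125 @ $15 + 98 @ $18 + 334 @ $20 = $10,319
Total COGS = $6,537 + $5,630 + $8,634 + $10,319 = $31,120
Ending inventory: 61 @ $24 + 65 @ $20 = $2,764

COGS = $31,120; ending inventory = $2,764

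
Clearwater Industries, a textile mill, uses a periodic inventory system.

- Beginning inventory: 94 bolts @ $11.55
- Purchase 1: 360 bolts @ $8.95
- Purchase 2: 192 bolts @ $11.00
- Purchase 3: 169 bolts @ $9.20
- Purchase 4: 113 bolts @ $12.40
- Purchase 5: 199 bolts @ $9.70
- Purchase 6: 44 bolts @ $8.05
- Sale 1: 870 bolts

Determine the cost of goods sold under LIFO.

Sale 1 (870) [LIFO — newest first]: 44 @ $8.05 + 199 @ $9.70 + 113 @ $12.40 + 169 @ $9.20 + 192 @ $11.00 + 153 @ $8.95 = $8,721.85
Ending inventory: 94 @ $11.55 + 207 @ $8.95 = $2,938.35

COGS = $8,721.85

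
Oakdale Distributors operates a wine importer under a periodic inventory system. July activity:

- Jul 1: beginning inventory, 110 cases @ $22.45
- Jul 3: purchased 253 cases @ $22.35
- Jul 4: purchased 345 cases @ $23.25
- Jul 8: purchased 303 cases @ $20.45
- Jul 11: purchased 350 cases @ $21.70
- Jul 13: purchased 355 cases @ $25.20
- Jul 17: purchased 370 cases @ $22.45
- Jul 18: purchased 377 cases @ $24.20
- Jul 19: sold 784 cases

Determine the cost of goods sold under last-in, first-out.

COGS = $18,362.30

Jul 19, 784 sold [LIFO — newest first]: 377 @ $24.20 + 370 @ $22.45 + 37 @ $25.20 = $18,362.30
Ending inventory: 110 @ $22.45 + 253 @ $22.35 + 345 @ $23.25 + 303 @ $20.45 + 350 @ $21.70 + 318 @ $25.20 = $37,950.25
Check: goods available $56,312.55 = COGS $18,362.30 + ending $37,950.25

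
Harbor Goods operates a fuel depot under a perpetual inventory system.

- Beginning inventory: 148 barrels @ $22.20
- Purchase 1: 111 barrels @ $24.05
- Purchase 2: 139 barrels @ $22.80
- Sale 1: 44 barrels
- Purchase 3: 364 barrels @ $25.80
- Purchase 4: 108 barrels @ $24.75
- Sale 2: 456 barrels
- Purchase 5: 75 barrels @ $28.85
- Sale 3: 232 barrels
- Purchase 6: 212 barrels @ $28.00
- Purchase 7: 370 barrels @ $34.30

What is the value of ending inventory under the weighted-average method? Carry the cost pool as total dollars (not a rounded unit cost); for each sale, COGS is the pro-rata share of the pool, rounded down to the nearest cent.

Ending inventory = $23,989.41

After Beginning: 148 on hand, pool $3,285.60 (≈ $22.2000 each)
After Purchase 1: 259 on hand, pool $5,955.15 (≈ $22.9929 each)
After Purchase 2: 398 on hand, pool $9,124.35 (≈ $22.9255 each)
Sale 1, sell 44: 44/398 × $9,124.35 → $1,008.72
After Purchase 3: 718 on hand, pool $17,506.83 (≈ $24.3828 each)
After Purchase 4: 826 on hand, pool $20,179.83 (≈ $24.4308 each)
Sale 2, sell 456: 456/826 × $20,179.83 → $11,140.43
After Purchase 5: 445 on hand, pool $11,203.15 (≈ $25.1756 each)
Sale 3, sell 232: 232/445 × $11,203.15 → $5,840.74
After Purchase 6: 425 on hand, pool $11,298.41 (≈ $26.5845 each)
After Purchase 7: 795 on hand, pool $23,989.41 (≈ $30.1754 each)
Total COGS = $1,008.72 + $11,140.43 + $5,840.74 = $17,989.89
Ending inventory (cost pool remaining) = $23,989.41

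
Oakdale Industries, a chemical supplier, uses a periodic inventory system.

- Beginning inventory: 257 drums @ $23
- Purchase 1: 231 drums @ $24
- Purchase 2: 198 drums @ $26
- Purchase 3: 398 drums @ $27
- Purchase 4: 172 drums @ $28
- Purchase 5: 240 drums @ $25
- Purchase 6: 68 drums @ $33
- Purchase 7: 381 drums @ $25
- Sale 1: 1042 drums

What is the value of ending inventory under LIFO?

Sale 1 (1042) [LIFO — newest first]: 381 @ $25 + 68 @ $33 + 240 @ $25 + 172 @ $28 + 181 @ $27 = $27,472
Ending inventory: 257 @ $23 + 231 @ $24 + 198 @ $26 + 217 @ $27 = $22,462
Check: goods available $49,934 = COGS $27,472 + ending $22,462

Ending inventory = $22,462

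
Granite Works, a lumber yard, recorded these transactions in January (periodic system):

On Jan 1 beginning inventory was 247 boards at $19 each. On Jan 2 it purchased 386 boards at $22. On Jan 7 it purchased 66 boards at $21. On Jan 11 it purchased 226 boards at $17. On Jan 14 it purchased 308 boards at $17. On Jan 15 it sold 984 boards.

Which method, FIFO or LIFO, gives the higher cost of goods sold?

FIFO COGS: 247 @ $19 + 386 @ $22 + 66 @ $21 + 226 @ $17 + 59 @ $17 = $19,416
LIFO COGS: 308 @ $17 + 226 @ $17 + 66 @ $21 + 384 @ $22 = $18,912

FIFO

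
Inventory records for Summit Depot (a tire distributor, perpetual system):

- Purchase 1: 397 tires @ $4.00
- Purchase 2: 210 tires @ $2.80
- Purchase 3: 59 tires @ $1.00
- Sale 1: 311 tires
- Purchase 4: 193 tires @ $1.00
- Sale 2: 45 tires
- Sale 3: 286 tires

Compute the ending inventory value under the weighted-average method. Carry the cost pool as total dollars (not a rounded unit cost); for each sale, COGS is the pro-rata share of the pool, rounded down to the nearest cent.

Ending inventory = $548.18

After Purchase 1: 397 on hand, pool $1,588.00 (≈ $4.0000 each)
After Purchase 2: 607 on hand, pool $2,176.00 (≈ $3.5848 each)
After Purchase 3: 666 on hand, pool $2,235.00 (≈ $3.3559 each)
Sale 1, sell 311: 311/666 × $2,235.00 → $1,043.67
After Purchase 4: 548 on hand, pool $1,384.33 (≈ $2.5261 each)
Sale 2, sell 45: 45/548 × $1,384.33 → $113.67
Sale 3, sell 286: 286/503 × $1,270.66 → $722.48
Total COGS = $1,043.67 + $113.67 + $722.48 = $1,879.82
Ending inventory (cost pool remaining) = $548.18
Check: goods available $2,428.00 = COGS $1,879.82 + ending $548.18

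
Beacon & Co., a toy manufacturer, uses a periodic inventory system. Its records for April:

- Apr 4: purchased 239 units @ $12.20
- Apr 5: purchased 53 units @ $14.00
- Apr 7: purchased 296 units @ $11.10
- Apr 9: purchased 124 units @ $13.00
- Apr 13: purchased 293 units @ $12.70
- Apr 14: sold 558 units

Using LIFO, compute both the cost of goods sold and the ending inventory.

Apr 14, 558 sold [LIFO — newest first]: 293 @ $12.70 + 124 @ $13.00 + 141 @ $11.10 = $6,898.20
Ending inventory: 239 @ $12.20 + 53 @ $14.00 + 155 @ $11.10 = $5,378.30

COGS = $6,898.20; ending inventory = $5,378.30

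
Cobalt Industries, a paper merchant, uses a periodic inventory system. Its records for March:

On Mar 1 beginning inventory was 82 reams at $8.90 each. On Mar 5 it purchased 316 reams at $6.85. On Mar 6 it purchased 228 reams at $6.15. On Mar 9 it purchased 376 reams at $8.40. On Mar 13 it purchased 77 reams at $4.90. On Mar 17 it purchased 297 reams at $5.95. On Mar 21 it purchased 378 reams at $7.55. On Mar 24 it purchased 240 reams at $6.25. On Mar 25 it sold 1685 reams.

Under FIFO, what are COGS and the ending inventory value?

COGS = $11,932.40; ending inventory = $2,020.95

Mar 25, 1685 sold [FIFO — oldest first]: 82 @ $8.90 + 316 @ $6.85 + 228 @ $6.15 + 376 @ $8.40 + 77 @ $4.90 + 297 @ $5.95 + 309 @ $7.55 = $11,932.40
Ending inventory: 69 @ $7.55 + 240 @ $6.25 = $2,020.95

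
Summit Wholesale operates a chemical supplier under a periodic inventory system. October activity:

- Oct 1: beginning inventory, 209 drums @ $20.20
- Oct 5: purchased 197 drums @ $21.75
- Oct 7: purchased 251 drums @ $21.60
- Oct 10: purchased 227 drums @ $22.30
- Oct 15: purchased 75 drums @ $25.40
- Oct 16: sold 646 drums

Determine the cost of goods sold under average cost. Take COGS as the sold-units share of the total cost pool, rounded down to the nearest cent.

Oct 16, sell 646: 646/959 × $20,895.25 → $14,075.42
Ending inventory (cost pool remaining) = $6,819.83
Check: goods available $20,895.25 = COGS $14,075.42 + ending $6,819.83

COGS = $14,075.42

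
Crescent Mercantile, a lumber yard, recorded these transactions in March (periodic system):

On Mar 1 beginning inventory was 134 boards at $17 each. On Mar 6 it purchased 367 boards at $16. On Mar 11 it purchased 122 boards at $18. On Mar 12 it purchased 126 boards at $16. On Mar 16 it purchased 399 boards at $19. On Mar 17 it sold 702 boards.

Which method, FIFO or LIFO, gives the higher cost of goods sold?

FIFO COGS: 134 @ $17 + 367 @ $16 + 122 @ $18 + 79 @ $16 = $11,610
LIFO COGS: 399 @ $19 + 126 @ $16 + 122 @ $18 + 55 @ $16 = $12,673

LIFO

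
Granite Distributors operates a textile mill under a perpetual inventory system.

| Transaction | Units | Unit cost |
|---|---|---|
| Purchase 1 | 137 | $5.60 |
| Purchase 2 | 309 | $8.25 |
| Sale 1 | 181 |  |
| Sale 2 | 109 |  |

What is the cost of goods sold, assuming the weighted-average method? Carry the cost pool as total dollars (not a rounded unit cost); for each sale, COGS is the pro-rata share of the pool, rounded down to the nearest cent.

COGS = $2,156.43

After Purchase 1: 137 on hand, pool $767.20 (≈ $5.6000 each)
After Purchase 2: 446 on hand, pool $3,316.45 (≈ $7.4360 each)
Sale 1, sell 181: 181/446 × $3,316.45 → $1,345.91
Sale 2, sell 109: 109/265 × $1,970.54 → $810.52
Total COGS = $1,345.91 + $810.52 = $2,156.43
Ending inventory (cost pool remaining) = $1,160.02
Check: goods available $3,316.45 = COGS $2,156.43 + ending $1,160.02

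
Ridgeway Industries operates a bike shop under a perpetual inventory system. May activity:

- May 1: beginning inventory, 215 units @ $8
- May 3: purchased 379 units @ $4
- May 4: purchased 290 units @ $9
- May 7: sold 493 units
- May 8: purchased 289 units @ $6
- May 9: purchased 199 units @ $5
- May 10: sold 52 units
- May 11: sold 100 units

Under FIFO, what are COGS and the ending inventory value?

May 7, 493 sold [FIFO — oldest first]: 215 @ $8 + 278 @ $4 = $2,832
May 10, 52 sold [FIFO — oldest first]: 52 @ $4 = $208
May 11, 100 sold [FIFO — oldest first]: 49 @ $4 + 51 @ $9 = $655
Total COGS = $2,832 + $208 + $655 = $3,695
Ending inventory: 239 @ $9 + 289 @ $6 + 199 @ $5 = $4,880

COGS = $3,695; ending inventory = $4,880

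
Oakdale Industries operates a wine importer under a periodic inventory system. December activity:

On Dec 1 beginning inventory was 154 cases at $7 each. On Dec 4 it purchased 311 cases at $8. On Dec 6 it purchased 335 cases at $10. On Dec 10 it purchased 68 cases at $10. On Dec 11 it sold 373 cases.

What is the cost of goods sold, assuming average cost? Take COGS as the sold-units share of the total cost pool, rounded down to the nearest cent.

COGS = $3,264.17

Dec 11, sell 373: 373/868 × $7,596.00 → $3,264.17
Ending inventory (cost pool remaining) = $4,331.83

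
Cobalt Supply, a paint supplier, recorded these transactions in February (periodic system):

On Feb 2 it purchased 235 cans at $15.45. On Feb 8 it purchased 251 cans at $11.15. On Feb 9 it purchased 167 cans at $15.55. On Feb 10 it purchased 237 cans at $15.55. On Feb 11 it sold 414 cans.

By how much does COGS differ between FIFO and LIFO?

$767.10

FIFO COGS: 235 @ $15.45 + 179 @ $11.15 = $5,626.60
LIFO COGS: 237 @ $15.55 + 167 @ $15.55 + 10 @ $11.15 = $6,393.70
Difference = |$5,626.60 − $6,393.70| = $767.10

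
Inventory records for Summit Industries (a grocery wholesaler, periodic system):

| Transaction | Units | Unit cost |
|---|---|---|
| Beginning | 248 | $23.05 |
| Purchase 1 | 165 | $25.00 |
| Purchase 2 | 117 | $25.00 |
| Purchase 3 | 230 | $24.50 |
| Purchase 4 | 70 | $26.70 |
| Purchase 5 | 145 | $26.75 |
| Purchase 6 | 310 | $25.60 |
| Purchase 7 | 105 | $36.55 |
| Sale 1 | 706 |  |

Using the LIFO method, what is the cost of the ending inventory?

Sale 1 (706) [LIFO — newest first]: 105 @ $36.55 + 310 @ $25.60 + 145 @ $26.75 + 70 @ $26.70 + 76 @ $24.50 = $19,383.50
Ending inventory: 248 @ $23.05 + 165 @ $25.00 + 117 @ $25.00 + 154 @ $24.50 = $16,539.40

Ending inventory = $16,539.40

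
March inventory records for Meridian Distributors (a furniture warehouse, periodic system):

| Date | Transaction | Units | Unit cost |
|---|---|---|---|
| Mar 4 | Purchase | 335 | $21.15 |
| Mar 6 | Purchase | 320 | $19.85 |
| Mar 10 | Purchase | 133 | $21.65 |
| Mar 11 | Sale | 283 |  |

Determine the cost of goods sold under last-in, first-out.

COGS = $5,856.95

Mar 11, 283 sold [LIFO — newest first]: 133 @ $21.65 + 150 @ $19.85 = $5,856.95
Ending inventory: 335 @ $21.15 + 170 @ $19.85 = $10,459.75
Check: goods available $16,316.70 = COGS $5,856.95 + ending $10,459.75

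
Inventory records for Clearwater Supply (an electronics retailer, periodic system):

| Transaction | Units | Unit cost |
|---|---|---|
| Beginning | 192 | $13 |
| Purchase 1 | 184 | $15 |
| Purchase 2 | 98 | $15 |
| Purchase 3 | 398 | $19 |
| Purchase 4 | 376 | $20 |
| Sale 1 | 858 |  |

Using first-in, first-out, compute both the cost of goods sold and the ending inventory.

Sale 1 (858) [FIFO — oldest first]: 192 @ $13 + 184 @ $15 + 98 @ $15 + 384 @ $19 = $14,022
Ending inventory: 14 @ $19 + 376 @ $20 = $7,786

COGS = $14,022; ending inventory = $7,786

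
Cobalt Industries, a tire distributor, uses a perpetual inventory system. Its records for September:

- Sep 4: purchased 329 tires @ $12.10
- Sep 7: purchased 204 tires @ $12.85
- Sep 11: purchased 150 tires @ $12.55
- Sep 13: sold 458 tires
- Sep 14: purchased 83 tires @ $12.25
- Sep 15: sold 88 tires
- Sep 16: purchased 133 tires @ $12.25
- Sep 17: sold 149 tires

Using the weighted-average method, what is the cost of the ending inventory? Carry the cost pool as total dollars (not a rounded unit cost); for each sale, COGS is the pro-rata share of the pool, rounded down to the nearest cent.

After Sep 4: 329 on hand, pool $3,980.90 (≈ $12.1000 each)
After Sep 7: 533 on hand, pool $6,602.30 (≈ $12.3871 each)
After Sep 11: 683 on hand, pool $8,484.80 (≈ $12.4228 each)
Sep 13, sell 458: 458/683 × $8,484.80 → $5,689.66
After Sep 14: 308 on hand, pool $3,811.89 (≈ $12.3763 each)
Sep 15, sell 88: 88/308 × $3,811.89 → $1,089.11
After Sep 16: 353 on hand, pool $4,352.03 (≈ $12.3287 each)
Sep 17, sell 149: 149/353 × $4,352.03 → $1,836.97
Total COGS = $5,689.66 + $1,089.11 + $1,836.97 = $8,615.74
Ending inventory (cost pool remaining) = $2,515.06

Ending inventory = $2,515.06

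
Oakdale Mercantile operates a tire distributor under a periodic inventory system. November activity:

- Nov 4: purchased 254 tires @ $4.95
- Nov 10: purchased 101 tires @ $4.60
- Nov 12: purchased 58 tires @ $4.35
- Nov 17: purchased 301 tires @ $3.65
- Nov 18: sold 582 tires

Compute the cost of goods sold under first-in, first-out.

COGS = $2,591.05

Nov 18, 582 sold [FIFO — oldest first]: 254 @ $4.95 + 101 @ $4.60 + 58 @ $4.35 + 169 @ $3.65 = $2,591.05
Ending inventory: 132 @ $3.65 = $481.80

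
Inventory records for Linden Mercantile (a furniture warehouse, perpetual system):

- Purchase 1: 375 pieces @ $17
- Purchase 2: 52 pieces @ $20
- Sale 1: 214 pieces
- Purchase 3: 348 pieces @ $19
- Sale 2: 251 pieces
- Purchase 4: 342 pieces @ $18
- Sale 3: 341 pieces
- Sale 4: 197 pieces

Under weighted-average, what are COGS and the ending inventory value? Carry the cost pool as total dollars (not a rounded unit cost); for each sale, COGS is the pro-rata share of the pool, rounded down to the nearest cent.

COGS = $18,110.43; ending inventory = $2,072.57

After Purchase 1: 375 on hand, pool $6,375.00 (≈ $17.0000 each)
After Purchase 2: 427 on hand, pool $7,415.00 (≈ $17.3653 each)
Sale 1, sell 214: 214/427 × $7,415.00 → $3,716.18
After Purchase 3: 561 on hand, pool $10,310.82 (≈ $18.3794 each)
Sale 2, sell 251: 251/561 × $10,310.82 → $4,613.21
After Purchase 4: 652 on hand, pool $11,853.61 (≈ $18.1804 each)
Sale 3, sell 341: 341/652 × $11,853.61 → $6,199.51
Sale 4, sell 197: 197/311 × $5,654.10 → $3,581.53
Total COGS = $3,716.18 + $4,613.21 + $6,199.51 + $3,581.53 = $18,110.43
Ending inventory (cost pool remaining) = $2,072.57
Check: goods available $20,183.00 = COGS $18,110.43 + ending $2,072.57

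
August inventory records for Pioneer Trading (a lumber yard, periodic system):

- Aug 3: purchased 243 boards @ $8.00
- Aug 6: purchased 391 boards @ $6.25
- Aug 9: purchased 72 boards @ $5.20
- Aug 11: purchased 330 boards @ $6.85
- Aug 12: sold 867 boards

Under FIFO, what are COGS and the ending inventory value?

COGS = $5,865.00; ending inventory = $1,157.65

Aug 12, 867 sold [FIFO — oldest first]: 243 @ $8.00 + 391 @ $6.25 + 72 @ $5.20 + 161 @ $6.85 = $5,865.00
Ending inventory: 169 @ $6.85 = $1,157.65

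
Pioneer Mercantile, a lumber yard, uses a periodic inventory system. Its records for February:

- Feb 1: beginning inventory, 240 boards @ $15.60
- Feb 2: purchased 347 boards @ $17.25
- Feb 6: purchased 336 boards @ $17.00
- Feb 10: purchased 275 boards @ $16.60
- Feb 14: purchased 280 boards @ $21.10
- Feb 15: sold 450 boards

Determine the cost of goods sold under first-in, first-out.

COGS = $7,366.50

Feb 15, 450 sold [FIFO — oldest first]: 240 @ $15.60 + 210 @ $17.25 = $7,366.50
Ending inventory: 137 @ $17.25 + 336 @ $17.00 + 275 @ $16.60 + 280 @ $21.10 = $18,548.25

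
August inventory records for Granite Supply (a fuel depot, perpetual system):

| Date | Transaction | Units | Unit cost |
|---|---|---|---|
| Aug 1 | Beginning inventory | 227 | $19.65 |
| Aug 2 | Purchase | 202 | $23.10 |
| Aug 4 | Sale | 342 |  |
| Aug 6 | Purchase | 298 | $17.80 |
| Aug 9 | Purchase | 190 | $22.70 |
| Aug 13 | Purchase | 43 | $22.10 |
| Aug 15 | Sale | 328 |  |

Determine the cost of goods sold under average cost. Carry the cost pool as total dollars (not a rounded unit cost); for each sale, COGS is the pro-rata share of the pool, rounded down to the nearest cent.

COGS = $13,866.96

After Aug 1: 227 on hand, pool $4,460.55 (≈ $19.6500 each)
After Aug 2: 429 on hand, pool $9,126.75 (≈ $21.2745 each)
Aug 4, sell 342: 342/429 × $9,126.75 → $7,275.87
After Aug 6: 385 on hand, pool $7,155.28 (≈ $18.5851 each)
After Aug 9: 575 on hand, pool $11,468.28 (≈ $19.9448 each)
After Aug 13: 618 on hand, pool $12,418.58 (≈ $20.0948 each)
Aug 15, sell 328: 328/618 × $12,418.58 → $6,591.09
Total COGS = $7,275.87 + $6,591.09 = $13,866.96
Ending inventory (cost pool remaining) = $5,827.49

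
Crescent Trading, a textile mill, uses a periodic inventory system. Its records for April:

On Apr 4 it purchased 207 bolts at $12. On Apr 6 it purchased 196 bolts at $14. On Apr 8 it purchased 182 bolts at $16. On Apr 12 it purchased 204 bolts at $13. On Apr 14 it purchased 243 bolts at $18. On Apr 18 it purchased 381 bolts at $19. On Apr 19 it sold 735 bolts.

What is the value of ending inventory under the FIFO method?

Apr 19, 735 sold [FIFO — oldest first]: 207 @ $12 + 196 @ $14 + 182 @ $16 + 150 @ $13 = $10,090
Ending inventory: 54 @ $13 + 243 @ $18 + 381 @ $19 = $12,315

Ending inventory = $12,315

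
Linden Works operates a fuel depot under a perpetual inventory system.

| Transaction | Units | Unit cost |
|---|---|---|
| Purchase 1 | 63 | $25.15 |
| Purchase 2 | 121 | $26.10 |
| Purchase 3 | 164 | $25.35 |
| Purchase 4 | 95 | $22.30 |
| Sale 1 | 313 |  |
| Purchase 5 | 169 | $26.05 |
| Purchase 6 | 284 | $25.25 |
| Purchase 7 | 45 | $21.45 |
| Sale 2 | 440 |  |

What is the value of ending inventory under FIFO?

Ending inventory = $4,576.00

Sale 1 (313) [FIFO — oldest first]: 63 @ $25.15 + 121 @ $26.10 + 129 @ $25.35 = $8,012.70
Sale 2 (440) [FIFO — oldest first]: 35 @ $25.35 + 95 @ $22.30 + 169 @ $26.05 + 141 @ $25.25 = $10,968.45
Total COGS = $8,012.70 + $10,968.45 = $18,981.15
Ending inventory: 143 @ $25.25 + 45 @ $21.45 = $4,576.00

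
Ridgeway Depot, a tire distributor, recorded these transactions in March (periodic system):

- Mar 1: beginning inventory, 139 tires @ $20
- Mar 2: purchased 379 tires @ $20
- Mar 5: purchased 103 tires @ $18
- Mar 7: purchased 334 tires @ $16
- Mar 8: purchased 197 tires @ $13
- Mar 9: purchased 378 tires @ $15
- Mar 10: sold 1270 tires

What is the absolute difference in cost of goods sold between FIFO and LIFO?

FIFO COGS: 139 @ $20 + 379 @ $20 + 103 @ $18 + 334 @ $16 + 197 @ $13 + 118 @ $15 = $21,889
LIFO COGS: 378 @ $15 + 197 @ $13 + 334 @ $16 + 103 @ $18 + 258 @ $20 = $20,589
Difference = |$21,889 − $20,589| = $1,300

$1,300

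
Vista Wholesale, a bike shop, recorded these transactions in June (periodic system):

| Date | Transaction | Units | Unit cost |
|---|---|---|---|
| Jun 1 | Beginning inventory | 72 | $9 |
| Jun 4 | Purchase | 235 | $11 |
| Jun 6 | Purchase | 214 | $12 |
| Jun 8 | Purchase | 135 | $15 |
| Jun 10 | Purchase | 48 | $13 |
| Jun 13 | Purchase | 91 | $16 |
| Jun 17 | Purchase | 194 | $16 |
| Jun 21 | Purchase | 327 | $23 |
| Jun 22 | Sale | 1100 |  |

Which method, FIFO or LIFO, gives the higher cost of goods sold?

FIFO COGS: 72 @ $9 + 235 @ $11 + 214 @ $12 + 135 @ $15 + 48 @ $13 + 91 @ $16 + 194 @ $16 + 111 @ $23 = $15,563
LIFO COGS: 327 @ $23 + 194 @ $16 + 91 @ $16 + 48 @ $13 + 135 @ $15 + 214 @ $12 + 91 @ $11 = $18,299

LIFO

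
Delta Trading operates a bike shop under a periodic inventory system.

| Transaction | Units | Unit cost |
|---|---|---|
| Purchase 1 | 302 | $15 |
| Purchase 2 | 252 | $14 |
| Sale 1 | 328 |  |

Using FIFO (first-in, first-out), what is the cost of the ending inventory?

Sale 1 (328) [FIFO — oldest first]: 302 @ $15 + 26 @ $14 = $4,894
Ending inventory: 226 @ $14 = $3,164
Check: goods available $8,058 = COGS $4,894 + ending $3,164

Ending inventory = $3,164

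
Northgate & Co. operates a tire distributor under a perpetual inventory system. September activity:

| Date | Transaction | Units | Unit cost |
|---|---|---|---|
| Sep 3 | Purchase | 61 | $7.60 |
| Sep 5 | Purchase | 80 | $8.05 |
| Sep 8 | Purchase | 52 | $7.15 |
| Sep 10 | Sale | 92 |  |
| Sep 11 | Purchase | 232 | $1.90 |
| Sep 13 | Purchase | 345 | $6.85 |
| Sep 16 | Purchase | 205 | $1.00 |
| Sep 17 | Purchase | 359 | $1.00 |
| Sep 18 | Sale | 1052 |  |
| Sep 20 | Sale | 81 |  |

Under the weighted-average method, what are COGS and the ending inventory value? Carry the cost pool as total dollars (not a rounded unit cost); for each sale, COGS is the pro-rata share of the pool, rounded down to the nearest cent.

After Sep 3: 61 on hand, pool $463.60 (≈ $7.6000 each)
After Sep 5: 141 on hand, pool $1,107.60 (≈ $7.8553 each)
After Sep 8: 193 on hand, pool $1,479.40 (≈ $7.6653 each)
Sep 10, sell 92: 92/193 × $1,479.40 → $705.20
After Sep 11: 333 on hand, pool $1,215.00 (≈ $3.6486 each)
After Sep 13: 678 on hand, pool $3,578.25 (≈ $5.2777 each)
After Sep 16: 883 on hand, pool $3,783.25 (≈ $4.2845 each)
After Sep 17: 1242 on hand, pool $4,142.25 (≈ $3.3351 each)
Sep 18, sell 1052: 1052/1242 × $4,142.25 → $3,508.57
Sep 20, sell 81: 81/190 × $633.68 → $270.14
Total COGS = $705.20 + $3,508.57 + $270.14 = $4,483.91
Ending inventory (cost pool remaining) = $363.54
Check: goods available $4,847.45 = COGS $4,483.91 + ending $363.54

COGS = $4,483.91; ending inventory = $363.54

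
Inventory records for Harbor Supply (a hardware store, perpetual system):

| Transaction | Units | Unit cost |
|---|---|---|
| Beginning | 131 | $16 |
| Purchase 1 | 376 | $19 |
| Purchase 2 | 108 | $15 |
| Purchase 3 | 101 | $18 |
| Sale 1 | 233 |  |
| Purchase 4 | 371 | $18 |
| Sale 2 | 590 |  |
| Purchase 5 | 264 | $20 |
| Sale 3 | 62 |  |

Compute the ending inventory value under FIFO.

Ending inventory = $8,916

Sale 1 (233) [FIFO — oldest first]: 131 @ $16 + 102 @ $19 = $4,034
Sale 2 (590) [FIFO — oldest first]: 274 @ $19 + 108 @ $15 + 101 @ $18 + 107 @ $18 = $10,570
Sale 3 (62) [FIFO — oldest first]: 62 @ $18 = $1,116
Total COGS = $4,034 + $10,570 + $1,116 = $15,720
Ending inventory: 202 @ $18 + 264 @ $20 = $8,916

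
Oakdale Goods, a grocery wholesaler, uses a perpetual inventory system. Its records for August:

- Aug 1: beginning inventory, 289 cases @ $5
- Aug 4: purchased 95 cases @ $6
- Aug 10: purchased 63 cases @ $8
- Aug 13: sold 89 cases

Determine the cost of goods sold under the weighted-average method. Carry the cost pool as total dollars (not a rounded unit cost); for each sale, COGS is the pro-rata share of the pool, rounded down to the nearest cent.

After Aug 1: 289 on hand, pool $1,445.00 (≈ $5.0000 each)
After Aug 4: 384 on hand, pool $2,015.00 (≈ $5.2474 each)
After Aug 10: 447 on hand, pool $2,519.00 (≈ $5.6353 each)
Aug 13, sell 89: 89/447 × $2,519.00 → $501.54
Ending inventory (cost pool remaining) = $2,017.46

COGS = $501.54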